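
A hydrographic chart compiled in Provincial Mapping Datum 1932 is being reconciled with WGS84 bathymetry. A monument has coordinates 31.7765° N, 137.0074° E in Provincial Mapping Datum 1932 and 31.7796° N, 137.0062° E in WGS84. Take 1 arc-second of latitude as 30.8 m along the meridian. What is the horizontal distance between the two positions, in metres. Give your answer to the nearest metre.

Δφ = 31.7796° − 31.7765° = +0.0031°; Δλ = 137.0062° − 137.0074° = -0.0012°.
1° of latitude = 3600 × 30.80 = 110880 m.
ΔN = Δφ × 110880 = 343.7 m; ΔE = Δλ × 110880 × cos(31.7765°) = -0.0012 × 110880 × 0.850109 = -113.1 m.
Distance = √(ΔE² + ΔN²) = √((-113.1)² + 343.7²) = 361.9 m.

362 m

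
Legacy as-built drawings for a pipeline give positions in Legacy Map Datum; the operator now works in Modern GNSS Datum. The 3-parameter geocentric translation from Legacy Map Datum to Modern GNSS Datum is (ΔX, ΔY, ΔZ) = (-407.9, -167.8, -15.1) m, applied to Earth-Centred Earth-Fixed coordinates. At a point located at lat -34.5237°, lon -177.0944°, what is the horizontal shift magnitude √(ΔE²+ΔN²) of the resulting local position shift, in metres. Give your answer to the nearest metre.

At φ = -34.5237°, λ = -177.0944°: sin φ = -0.566747, cos φ = 0.823892, sin λ = -0.050691, cos λ = -0.998714.
ΔE = −sin λ·ΔX + cos λ·ΔY = −(-0.050691)·(-407.9) + (-0.998714)·(-167.8) = 146.91 m.
ΔN = −sin φ cos λ·ΔX − sin φ sin λ·ΔY + cos φ·ΔZ = −(-0.566747)(-0.998714)(-407.9) − (-0.566747)(-0.050691)(-167.8) + (0.823892)(-15.1) = 223.26 m.
Horizontal magnitude = √(ΔE² + ΔN²) = √(146.91² + 223.26²) = 267.26 m.

267 m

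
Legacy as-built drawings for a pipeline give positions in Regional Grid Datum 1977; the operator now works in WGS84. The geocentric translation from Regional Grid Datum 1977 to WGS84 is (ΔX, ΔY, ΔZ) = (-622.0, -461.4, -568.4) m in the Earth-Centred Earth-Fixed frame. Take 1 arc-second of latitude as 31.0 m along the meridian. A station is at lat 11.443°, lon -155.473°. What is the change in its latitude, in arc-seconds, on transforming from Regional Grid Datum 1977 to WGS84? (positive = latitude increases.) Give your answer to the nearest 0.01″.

Δφ = -22.82″

sin φ = 0.198393, cos φ = 0.980123, sin λ = -0.415122, cos λ = -0.909766.
North component: ΔN = −sin φ cos λ·ΔX − sin φ sin λ·ΔY + cos φ·ΔZ = −(0.198393)(-0.909766)(-622.0) − (0.198393)(-0.415122)(-461.4) + (0.980123)(-568.4) = -707.37 m.
1° of latitude spans 3600 × 31.00 = 111600 m, so Δφ = -707.37 / 111600 × 3600 = -22.818″.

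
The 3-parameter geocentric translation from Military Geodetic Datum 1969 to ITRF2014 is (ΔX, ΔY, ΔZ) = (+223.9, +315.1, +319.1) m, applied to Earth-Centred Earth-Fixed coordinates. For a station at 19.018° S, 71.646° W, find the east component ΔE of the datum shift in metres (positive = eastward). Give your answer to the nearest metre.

ΔE = 312 m

The local east axis at (φ, λ) is (−sin λ, cos λ, 0), so ΔE = −sin(-71.646°)·223.9 + cos(-71.646°)·315.1 = 311.73 m.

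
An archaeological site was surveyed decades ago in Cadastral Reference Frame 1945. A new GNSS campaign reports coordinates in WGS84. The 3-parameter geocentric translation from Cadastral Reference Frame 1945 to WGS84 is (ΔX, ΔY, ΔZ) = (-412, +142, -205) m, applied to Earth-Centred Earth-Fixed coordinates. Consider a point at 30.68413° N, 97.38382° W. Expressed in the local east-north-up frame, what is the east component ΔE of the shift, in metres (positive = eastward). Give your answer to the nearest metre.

ΔE = -427 m

The local east axis at (φ, λ) is (−sin λ, cos λ, 0), so ΔE = −sin(-97.38382°)·(-412) + cos(-97.38382°)·142 = -426.83 m.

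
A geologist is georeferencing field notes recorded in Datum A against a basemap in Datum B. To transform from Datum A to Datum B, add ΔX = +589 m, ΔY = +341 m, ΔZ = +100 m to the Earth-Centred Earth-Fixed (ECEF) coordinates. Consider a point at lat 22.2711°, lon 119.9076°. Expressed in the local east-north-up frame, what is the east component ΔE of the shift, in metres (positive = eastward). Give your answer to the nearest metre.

ΔE = -681 m

The local east axis at (φ, λ) is (−sin λ, cos λ, 0), so ΔE = −sin(119.9076°)·589 + cos(119.9076°)·341 = -680.59 m.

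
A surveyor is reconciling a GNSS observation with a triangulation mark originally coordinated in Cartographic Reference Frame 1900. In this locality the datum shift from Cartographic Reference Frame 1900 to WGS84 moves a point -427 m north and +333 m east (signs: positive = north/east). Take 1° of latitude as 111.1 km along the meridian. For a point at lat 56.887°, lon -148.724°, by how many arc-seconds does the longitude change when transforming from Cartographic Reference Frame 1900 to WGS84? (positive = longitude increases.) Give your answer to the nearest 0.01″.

At latitude 56.887°, cos φ = 0.546292.
1° of longitude at this latitude = 111.1 × cos φ = 60.69 km, so Δλ = 333.0 / 60693.0 = 0.0054866° = 19.752″.

Δλ = 19.75″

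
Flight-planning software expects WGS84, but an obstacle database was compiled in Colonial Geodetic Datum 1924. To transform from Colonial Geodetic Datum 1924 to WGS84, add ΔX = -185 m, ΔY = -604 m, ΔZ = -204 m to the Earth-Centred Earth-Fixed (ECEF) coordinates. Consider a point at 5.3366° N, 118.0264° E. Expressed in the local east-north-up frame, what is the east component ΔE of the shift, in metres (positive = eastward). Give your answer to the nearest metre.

ΔE = 447 m

The local east axis at (φ, λ) is (−sin λ, cos λ, 0), so ΔE = −sin(118.0264°)·(-185) + cos(118.0264°)·(-604) = 447.11 m.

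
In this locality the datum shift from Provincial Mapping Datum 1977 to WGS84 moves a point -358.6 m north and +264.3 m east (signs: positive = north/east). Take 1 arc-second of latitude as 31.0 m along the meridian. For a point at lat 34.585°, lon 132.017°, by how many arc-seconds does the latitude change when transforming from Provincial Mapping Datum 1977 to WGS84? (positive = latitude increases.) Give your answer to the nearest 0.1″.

1″ of latitude = 31.00 m, so Δφ = -358.6 / 31.00 = -11.568″.

Δφ = -11.6″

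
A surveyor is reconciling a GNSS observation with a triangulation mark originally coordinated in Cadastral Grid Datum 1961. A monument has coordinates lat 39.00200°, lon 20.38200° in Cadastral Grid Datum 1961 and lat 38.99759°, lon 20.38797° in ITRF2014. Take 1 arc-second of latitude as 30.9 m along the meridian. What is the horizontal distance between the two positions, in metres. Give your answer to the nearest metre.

712 m

Δφ = 38.99759° − 39.00200° = -0.00441°; Δλ = 20.38797° − 20.38200° = +0.00597°.
1° of latitude = 3600 × 30.90 = 111240 m.
ΔN = Δφ × 111240 = -490.6 m; ΔE = Δλ × 111240 × cos(39.00200°) = +0.00597 × 111240 × 0.777124 = 516.1 m.
Distance = √(ΔE² + ΔN²) = √(516.1² + (-490.6)²) = 712.0 m.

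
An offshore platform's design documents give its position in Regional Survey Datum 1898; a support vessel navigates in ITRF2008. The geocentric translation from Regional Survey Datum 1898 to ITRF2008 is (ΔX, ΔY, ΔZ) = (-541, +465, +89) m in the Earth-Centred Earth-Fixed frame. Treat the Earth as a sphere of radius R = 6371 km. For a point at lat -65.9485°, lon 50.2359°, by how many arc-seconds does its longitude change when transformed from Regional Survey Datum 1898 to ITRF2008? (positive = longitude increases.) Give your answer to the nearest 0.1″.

sin φ = -0.913179, cos φ = 0.407558, sin λ = 0.768684, cos λ = 0.639628.
East component: ΔE = −sin λ·ΔX + cos λ·ΔY = −(0.768684)(-541) + (0.639628)(465) = 713.29 m.
1° of latitude spans πR/180 = 111195 m; at latitude φ, 1° of longitude spans that × cos φ = 45318.3 m, so Δλ = 713.29 / 45318.3 × 3600 = 56.662″.

Δλ = 56.7″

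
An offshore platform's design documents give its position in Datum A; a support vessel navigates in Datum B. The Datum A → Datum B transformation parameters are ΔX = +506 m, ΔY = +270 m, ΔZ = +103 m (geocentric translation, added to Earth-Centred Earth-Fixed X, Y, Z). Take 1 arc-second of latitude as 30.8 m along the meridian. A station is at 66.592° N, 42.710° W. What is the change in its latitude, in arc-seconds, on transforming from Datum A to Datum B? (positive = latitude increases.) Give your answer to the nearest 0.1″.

sin φ = 0.917699, cos φ = 0.397276, sin λ = -0.678288, cos λ = 0.734796.
North component: ΔN = −sin φ cos λ·ΔX − sin φ sin λ·ΔY + cos φ·ΔZ = −(0.917699)(0.734796)(506) − (0.917699)(-0.678288)(270) + (0.397276)(103) = -132.22 m.
1° of latitude spans 3600 × 30.80 = 110880 m, so Δφ = -132.22 / 110880 × 3600 = -4.293″.

Δφ = -4.3″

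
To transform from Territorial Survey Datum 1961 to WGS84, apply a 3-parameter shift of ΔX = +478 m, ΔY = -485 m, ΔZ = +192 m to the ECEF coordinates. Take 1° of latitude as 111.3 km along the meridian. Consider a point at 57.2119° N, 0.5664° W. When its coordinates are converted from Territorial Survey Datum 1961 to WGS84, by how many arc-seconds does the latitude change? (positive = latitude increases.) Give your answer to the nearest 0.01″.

sin φ = 0.840679, cos φ = 0.541534, sin λ = -0.009885, cos λ = 0.999951.
North component: ΔN = −sin φ cos λ·ΔX − sin φ sin λ·ΔY + cos φ·ΔZ = −(0.840679)(0.999951)(478) − (0.840679)(-0.009885)(-485) + (0.541534)(192) = -301.88 m.
1° of latitude spans 111300 m, so Δφ = -301.88 / 111300 × 3600 = -9.764″.

Δφ = -9.76″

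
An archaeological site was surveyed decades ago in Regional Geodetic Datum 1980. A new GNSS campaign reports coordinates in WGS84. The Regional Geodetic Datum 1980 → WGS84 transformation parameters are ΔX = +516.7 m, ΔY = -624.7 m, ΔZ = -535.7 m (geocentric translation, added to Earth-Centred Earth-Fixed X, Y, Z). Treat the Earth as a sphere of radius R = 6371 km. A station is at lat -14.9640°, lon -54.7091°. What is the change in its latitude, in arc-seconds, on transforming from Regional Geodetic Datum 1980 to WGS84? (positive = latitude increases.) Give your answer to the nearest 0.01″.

sin φ = -0.258212, cos φ = 0.966088, sin λ = -0.816229, cos λ = 0.577728.
North component: ΔN = −sin φ cos λ·ΔX − sin φ sin λ·ΔY + cos φ·ΔZ = −(-0.258212)(0.577728)(516.7) − (-0.258212)(-0.816229)(-624.7) + (0.966088)(-535.7) = -308.79 m.
1° of latitude spans πR/180 = 111195 m, so Δφ = -308.79 / 111195 × 3600 = -9.997″.

Δφ = -10.00″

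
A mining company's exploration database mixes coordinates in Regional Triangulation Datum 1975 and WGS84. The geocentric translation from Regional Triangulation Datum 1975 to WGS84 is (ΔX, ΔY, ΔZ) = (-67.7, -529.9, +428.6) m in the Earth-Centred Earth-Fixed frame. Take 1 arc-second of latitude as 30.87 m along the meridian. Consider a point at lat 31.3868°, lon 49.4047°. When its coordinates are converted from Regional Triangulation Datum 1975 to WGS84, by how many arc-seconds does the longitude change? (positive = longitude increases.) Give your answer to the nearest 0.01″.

Δλ = -11.13″

sin φ = 0.520813, cos φ = 0.853671, sin λ = 0.759325, cos λ = 0.650712.
East component: ΔE = −sin λ·ΔX + cos λ·ΔY = −(0.759325)(-67.7) + (0.650712)(-529.9) = -293.41 m.
1° of latitude spans 3600 × 30.87 = 111132 m; at latitude φ, 1° of longitude spans that × cos φ = 94870.1 m, so Δλ = -293.41 / 94870.1 × 3600 = -11.134″.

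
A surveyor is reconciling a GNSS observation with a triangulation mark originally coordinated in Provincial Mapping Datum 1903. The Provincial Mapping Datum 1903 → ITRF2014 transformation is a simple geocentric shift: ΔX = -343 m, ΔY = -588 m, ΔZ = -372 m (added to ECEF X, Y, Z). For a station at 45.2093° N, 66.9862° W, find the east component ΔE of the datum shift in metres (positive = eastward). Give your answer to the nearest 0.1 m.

ΔE = -545.6 m

The local east axis at (φ, λ) is (−sin λ, cos λ, 0), so ΔE = −sin(-66.9862°)·(-343) + cos(-66.9862°)·(-588) = -545.58 m.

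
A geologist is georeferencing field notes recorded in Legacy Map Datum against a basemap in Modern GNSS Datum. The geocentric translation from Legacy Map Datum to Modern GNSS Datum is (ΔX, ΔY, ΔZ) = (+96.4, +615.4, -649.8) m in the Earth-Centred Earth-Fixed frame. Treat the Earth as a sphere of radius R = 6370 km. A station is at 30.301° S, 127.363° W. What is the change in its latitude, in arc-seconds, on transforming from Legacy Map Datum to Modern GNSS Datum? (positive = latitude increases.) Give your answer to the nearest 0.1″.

sin φ = -0.504543, cos φ = 0.863387, sin λ = -0.794807, cos λ = -0.606863.
North component: ΔN = −sin φ cos λ·ΔX − sin φ sin λ·ΔY + cos φ·ΔZ = −(-0.504543)(-0.606863)(96.4) − (-0.504543)(-0.794807)(615.4) + (0.863387)(-649.8) = -837.33 m.
1° of latitude spans πR/180 = 111177 m, so Δφ = -837.33 / 111177 × 3600 = -27.113″.

Δφ = -27.1″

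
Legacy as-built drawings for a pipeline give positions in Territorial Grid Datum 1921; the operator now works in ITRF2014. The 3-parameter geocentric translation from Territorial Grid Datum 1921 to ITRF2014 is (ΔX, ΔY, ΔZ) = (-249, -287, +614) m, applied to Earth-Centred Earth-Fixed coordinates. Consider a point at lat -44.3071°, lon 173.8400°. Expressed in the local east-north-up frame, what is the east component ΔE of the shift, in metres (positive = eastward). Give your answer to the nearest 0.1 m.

ΔE = 312.1 m

At φ = -44.3071°, λ = 173.8400°: sin φ = -0.698504, cos φ = 0.715606, sin λ = 0.107305, cos λ = -0.994226.
ΔE = −sin λ·ΔX + cos λ·ΔY = −(0.107305)·(-249) + (-0.994226)·(-287) = 312.06 m.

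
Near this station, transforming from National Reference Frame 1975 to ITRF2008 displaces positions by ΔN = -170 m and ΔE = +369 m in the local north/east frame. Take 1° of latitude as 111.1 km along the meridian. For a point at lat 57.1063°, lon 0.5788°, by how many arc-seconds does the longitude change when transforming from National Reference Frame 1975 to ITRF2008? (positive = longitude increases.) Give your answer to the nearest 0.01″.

At latitude 57.1063°, cos φ = 0.543082.
1° of longitude at this latitude = 111.1 × cos φ = 60.34 km, so Δλ = 369.0 / 60336.4 = 0.0061157° = 22.017″.

Δλ = 22.02″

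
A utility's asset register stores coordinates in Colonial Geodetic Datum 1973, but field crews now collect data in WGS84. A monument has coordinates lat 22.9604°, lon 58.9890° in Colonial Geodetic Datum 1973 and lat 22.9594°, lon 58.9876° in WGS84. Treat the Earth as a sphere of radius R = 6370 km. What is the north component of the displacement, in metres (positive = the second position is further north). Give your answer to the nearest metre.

Δφ = 22.9594° − 22.9604° = -0.0010°; Δλ = 58.9876° − 58.9890° = -0.0014°.
1° along a meridian = πR/180 = 111177 m.
ΔN = Δφ × 111177 = -111.2 m; ΔE = Δλ × 111177 × cos(22.9604°) = -0.0014 × 111177 × 0.920775 = -143.3 m.

ΔN = -111 m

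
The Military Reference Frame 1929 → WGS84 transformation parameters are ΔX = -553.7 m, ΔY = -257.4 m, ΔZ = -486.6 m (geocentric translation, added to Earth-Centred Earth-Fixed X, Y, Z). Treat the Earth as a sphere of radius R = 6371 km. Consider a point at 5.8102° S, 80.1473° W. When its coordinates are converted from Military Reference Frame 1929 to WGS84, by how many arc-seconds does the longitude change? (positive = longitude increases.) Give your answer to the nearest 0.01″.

Δλ = -19.19″

sin φ = -0.101233, cos φ = 0.994863, sin λ = -0.985251, cos λ = 0.171116.
East component: ΔE = −sin λ·ΔX + cos λ·ΔY = −(-0.985251)(-553.7) + (0.171116)(-257.4) = -589.58 m.
1° of latitude spans πR/180 = 111195 m; at latitude φ, 1° of longitude spans that × cos φ = 110623.7 m, so Δλ = -589.58 / 110623.7 × 3600 = -19.187″.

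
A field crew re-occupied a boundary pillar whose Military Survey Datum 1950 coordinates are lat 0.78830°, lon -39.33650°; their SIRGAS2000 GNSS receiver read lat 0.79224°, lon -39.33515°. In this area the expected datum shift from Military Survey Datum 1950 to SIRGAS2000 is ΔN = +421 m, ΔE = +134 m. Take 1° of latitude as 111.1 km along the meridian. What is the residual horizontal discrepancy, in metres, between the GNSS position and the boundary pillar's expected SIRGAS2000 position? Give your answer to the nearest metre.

Observed coordinate differences: Δφ = +0.00394°, Δλ = +0.00135°.
Converting to metres (1° lat = 111100 m, cos φ = 0.999905): observed ΔN = 437.7 m, observed ΔE = 150.0 m.
Subtracting the expected shift leaves a residual of 437.7 − (421) = 16.7 m north and 150.0 − (134) = 16.0 m east.
Residual distance = √(16.7² + 16.0²) = 23.1 m.

23 m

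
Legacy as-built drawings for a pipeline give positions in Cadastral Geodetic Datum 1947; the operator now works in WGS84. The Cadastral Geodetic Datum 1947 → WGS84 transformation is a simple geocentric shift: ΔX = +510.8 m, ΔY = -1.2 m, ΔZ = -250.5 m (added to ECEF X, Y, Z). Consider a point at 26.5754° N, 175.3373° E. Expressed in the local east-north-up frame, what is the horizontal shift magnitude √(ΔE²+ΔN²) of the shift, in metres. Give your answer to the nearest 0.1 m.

The local east axis at (φ, λ) is (−sin λ, cos λ, 0), so ΔE = −sin(175.3373°)·510.8 + cos(175.3373°)·(-1.2) = -40.33 m.
The local north axis is (−sin φ cos λ, −sin φ sin λ, cos φ), giving ΔN = 227.763 + 0.044 − 224.034 = 3.77 m.
Horizontal magnitude = √(ΔE² + ΔN²) = √((-40.33)² + 3.77²) = 40.50 m.

40.5 m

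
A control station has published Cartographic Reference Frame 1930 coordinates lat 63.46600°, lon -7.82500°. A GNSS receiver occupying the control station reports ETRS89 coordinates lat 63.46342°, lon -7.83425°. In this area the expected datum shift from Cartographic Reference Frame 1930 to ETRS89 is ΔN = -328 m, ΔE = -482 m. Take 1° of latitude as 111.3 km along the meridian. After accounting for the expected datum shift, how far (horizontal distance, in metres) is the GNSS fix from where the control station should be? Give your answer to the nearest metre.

Observed coordinate differences: Δφ = -0.00258°, Δλ = -0.00925°.
Converting to metres (1° lat = 111300 m, cos φ = 0.446729): observed ΔN = -287.2 m, observed ΔE = -459.9 m.
Subtracting the expected shift leaves a residual of -287.2 − (-328) = 40.8 m north and -459.9 − (-482) = 22.1 m east.
Residual distance = √(40.8² + 22.1²) = 46.4 m.

46 m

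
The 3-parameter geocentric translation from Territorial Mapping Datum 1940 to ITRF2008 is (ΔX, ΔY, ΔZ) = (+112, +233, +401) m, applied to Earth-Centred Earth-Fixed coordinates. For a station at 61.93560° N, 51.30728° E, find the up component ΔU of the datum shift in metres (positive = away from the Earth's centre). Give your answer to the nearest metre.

The local up (radial) axis is (cos φ cos λ, cos φ sin λ, sin φ), giving ΔU = 32.940 + 85.558 + 353.850 = 472.35 m.

ΔU = 472 m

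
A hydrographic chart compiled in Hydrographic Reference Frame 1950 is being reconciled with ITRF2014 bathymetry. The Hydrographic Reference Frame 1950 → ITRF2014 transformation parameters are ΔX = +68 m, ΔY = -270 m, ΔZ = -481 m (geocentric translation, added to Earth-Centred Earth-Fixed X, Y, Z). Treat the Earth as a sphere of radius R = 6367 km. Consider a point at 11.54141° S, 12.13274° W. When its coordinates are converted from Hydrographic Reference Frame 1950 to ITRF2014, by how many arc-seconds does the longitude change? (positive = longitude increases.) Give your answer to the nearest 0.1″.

sin φ = -0.200076, cos φ = 0.979780, sin λ = -0.210177, cos λ = 0.977663.
East component: ΔE = −sin λ·ΔX + cos λ·ΔY = −(-0.210177)(68) + (0.977663)(-270) = -249.68 m.
1° of latitude spans πR/180 = 111125 m; at latitude φ, 1° of longitude spans that × cos φ = 108878.2 m, so Δλ = -249.68 / 108878.2 × 3600 = -8.255″.

Δλ = -8.3″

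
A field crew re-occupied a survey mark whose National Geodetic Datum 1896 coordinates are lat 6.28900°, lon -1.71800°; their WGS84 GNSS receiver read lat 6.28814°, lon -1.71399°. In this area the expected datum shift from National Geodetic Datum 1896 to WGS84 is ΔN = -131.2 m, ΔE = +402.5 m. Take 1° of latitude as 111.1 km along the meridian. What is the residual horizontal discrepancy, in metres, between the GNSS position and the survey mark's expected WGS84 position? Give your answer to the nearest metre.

Observed coordinate differences: Δφ = -0.00086°, Δλ = +0.00401°.
Converting to metres (1° lat = 111100 m, cos φ = 0.993982): observed ΔN = -95.5 m, observed ΔE = 442.8 m.
Subtracting the expected shift leaves a residual of -95.5 − (-131.2) = 35.7 m north and 442.8 − (402.5) = 40.3 m east.
Residual distance = √(35.7² + 40.3²) = 53.8 m.

54 m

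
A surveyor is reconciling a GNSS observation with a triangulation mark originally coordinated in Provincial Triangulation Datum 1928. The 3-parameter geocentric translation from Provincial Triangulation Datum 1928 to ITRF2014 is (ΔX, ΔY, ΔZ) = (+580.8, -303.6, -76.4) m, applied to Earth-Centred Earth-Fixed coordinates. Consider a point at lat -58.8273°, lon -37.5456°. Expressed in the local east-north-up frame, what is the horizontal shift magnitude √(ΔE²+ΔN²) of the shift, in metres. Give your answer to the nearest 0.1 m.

At φ = -58.8273°, λ = -37.5456°: sin φ = -0.855611, cos φ = 0.517619, sin λ = -0.609393, cos λ = 0.792869.
ΔE = −sin λ·ΔX + cos λ·ΔY = −(-0.609393)·(580.8) + (0.792869)·(-303.6) = 113.22 m.
ΔN = −sin φ cos λ·ΔX − sin φ sin λ·ΔY + cos φ·ΔZ = −(-0.855611)(0.792869)(580.8) − (-0.855611)(-0.609393)(-303.6) + (0.517619)(-76.4) = 512.76 m.
Horizontal magnitude = √(ΔE² + ΔN²) = √(113.22² + 512.76²) = 525.11 m.

525.1 m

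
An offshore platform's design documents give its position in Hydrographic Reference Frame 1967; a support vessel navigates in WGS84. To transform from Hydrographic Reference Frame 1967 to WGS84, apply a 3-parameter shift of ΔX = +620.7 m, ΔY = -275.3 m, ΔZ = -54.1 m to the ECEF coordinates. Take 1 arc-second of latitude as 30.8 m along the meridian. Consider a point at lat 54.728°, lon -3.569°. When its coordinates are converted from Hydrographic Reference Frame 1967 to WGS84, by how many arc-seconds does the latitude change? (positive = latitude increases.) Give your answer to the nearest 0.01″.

Δφ = -17.89″

sin φ = 0.816420, cos φ = 0.577459, sin λ = -0.062251, cos λ = 0.998061.
North component: ΔN = −sin φ cos λ·ΔX − sin φ sin λ·ΔY + cos φ·ΔZ = −(0.816420)(0.998061)(620.7) − (0.816420)(-0.062251)(-275.3) + (0.577459)(-54.1) = -551.00 m.
1° of latitude spans 3600 × 30.80 = 110880 m, so Δφ = -551.00 / 110880 × 3600 = -17.890″.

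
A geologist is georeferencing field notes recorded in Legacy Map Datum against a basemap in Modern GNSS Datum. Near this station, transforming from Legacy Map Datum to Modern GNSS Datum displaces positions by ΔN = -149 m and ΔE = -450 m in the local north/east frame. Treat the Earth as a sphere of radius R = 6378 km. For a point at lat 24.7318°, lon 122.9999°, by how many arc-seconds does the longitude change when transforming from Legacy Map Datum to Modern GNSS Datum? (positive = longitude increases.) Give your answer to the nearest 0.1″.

At latitude 24.7318°, cos φ = 0.908276.
One radian of longitude at latitude φ spans R cos φ, so Δλ = ΔE / (R cos φ) = -450.0 / (6378000 × 0.908276) = -7.7680e-05 rad = -16.023″.

Δλ = -16.0″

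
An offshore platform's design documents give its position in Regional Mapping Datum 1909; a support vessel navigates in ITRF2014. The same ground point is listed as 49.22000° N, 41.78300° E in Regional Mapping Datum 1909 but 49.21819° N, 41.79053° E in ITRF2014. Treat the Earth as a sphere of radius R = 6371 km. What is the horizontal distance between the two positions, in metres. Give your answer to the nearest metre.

583 m

Δφ = 49.21819° − 49.22000° = -0.00181°; Δλ = 41.79053° − 41.78300° = +0.00753°.
1° along a meridian = πR/180 = 111195 m.
ΔN = Δφ × 111195 = -201.3 m; ΔE = Δλ × 111195 × cos(49.22000°) = +0.00753 × 111195 × 0.653156 = 546.9 m.
Distance = √(ΔE² + ΔN²) = √(546.9² + (-201.3)²) = 582.7 m.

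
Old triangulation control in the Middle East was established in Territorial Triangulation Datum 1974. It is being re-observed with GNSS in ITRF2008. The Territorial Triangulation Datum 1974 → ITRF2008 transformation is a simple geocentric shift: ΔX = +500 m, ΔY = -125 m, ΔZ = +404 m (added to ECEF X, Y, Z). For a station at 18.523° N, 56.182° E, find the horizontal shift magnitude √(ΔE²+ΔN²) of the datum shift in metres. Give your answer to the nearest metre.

The local east axis at (φ, λ) is (−sin λ, cos λ, 0), so ΔE = −sin(56.182°)·500 + cos(56.182°)·(-125) = -484.97 m.
The local north axis is (−sin φ cos λ, −sin φ sin λ, cos φ), giving ΔN = -88.405 + 32.992 + 383.071 = 327.66 m.
Horizontal magnitude = √(ΔE² + ΔN²) = √((-484.97)² + 327.66²) = 585.29 m.

585 m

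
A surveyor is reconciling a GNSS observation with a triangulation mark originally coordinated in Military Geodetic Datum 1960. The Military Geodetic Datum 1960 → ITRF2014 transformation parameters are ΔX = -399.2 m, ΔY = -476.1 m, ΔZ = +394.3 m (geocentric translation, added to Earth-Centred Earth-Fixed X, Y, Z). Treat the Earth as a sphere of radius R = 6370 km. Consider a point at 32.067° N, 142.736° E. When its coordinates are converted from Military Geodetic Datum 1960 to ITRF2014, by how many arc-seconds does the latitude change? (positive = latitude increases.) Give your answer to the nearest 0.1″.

Δφ = 10.3″

sin φ = 0.530911, cos φ = 0.847428, sin λ = 0.605488, cos λ = -0.795854.
North component: ΔN = −sin φ cos λ·ΔX − sin φ sin λ·ΔY + cos φ·ΔZ = −(0.530911)(-0.795854)(-399.2) − (0.530911)(0.605488)(-476.1) + (0.847428)(394.3) = 318.52 m.
1° of latitude spans πR/180 = 111177 m, so Δφ = 318.52 / 111177 × 3600 = 10.314″.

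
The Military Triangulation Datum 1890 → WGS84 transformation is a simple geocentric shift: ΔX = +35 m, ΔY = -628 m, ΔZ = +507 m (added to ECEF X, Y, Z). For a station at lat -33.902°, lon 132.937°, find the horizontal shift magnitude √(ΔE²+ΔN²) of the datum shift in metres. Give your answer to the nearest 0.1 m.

At φ = -33.902°, λ = 132.937°: sin φ = -0.557774, cos φ = 0.829993, sin λ = 0.732103, cos λ = -0.681194.
ΔE = −sin λ·ΔX + cos λ·ΔY = −(0.732103)·(35) + (-0.681194)·(-628) = 402.17 m.
ΔN = −sin φ cos λ·ΔX − sin φ sin λ·ΔY + cos φ·ΔZ = −(-0.557774)(-0.681194)(35) − (-0.557774)(0.732103)(-628) + (0.829993)(507) = 151.07 m.
Horizontal magnitude = √(ΔE² + ΔN²) = √(402.17² + 151.07²) = 429.60 m.

429.6 m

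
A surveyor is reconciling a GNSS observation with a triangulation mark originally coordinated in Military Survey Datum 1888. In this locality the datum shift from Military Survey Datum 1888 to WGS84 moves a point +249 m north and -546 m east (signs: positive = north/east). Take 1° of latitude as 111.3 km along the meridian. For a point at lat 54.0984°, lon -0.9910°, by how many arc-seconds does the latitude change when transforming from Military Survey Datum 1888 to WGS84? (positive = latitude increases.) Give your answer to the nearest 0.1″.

Δφ = 8.1″

1° of latitude = 111.3 km, so Δφ = 249.0 / 111300 = 0.0022372° = 8.054″.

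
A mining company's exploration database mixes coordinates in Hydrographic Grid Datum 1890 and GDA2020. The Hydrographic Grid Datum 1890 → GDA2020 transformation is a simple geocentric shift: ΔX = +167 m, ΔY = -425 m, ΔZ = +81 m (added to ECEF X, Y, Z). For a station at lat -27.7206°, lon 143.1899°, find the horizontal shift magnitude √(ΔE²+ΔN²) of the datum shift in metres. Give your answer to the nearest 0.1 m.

263.8 m

The local east axis at (φ, λ) is (−sin λ, cos λ, 0), so ΔE = −sin(143.1899°)·167 + cos(143.1899°)·(-425) = 240.21 m.
The local north axis is (−sin φ cos λ, −sin φ sin λ, cos φ), giving ΔN = -62.194 − 118.451 + 71.703 = -108.94 m.
Horizontal magnitude = √(ΔE² + ΔN²) = √(240.21² + (-108.94)²) = 263.76 m.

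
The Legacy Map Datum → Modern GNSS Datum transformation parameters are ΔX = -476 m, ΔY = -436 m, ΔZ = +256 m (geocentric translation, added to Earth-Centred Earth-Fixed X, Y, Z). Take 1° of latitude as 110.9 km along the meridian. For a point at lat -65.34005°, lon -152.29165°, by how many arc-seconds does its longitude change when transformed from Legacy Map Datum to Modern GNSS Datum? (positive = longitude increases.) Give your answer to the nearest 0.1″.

Δλ = 12.8″

sin φ = -0.908800, cos φ = 0.417232, sin λ = -0.464971, cos λ = -0.885326.
East component: ΔE = −sin λ·ΔX + cos λ·ΔY = −(-0.464971)(-476) + (-0.885326)(-436) = 164.68 m.
1° of latitude spans 110900 m; at latitude φ, 1° of longitude spans that × cos φ = 46271.0 m, so Δλ = 164.68 / 46271.0 × 3600 = 12.812″.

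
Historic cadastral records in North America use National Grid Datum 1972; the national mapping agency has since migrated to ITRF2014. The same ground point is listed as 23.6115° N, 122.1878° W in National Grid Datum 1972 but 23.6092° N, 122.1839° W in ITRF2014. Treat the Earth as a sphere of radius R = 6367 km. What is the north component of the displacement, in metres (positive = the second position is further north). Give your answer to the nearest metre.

ΔN = -256 m

Δφ = 23.6092° − 23.6115° = -0.0023°; Δλ = -122.1839° − -122.1878° = +0.0039°.
1° along a meridian = πR/180 = 111125 m.
ΔN = Δφ × 111125 = -255.6 m; ΔE = Δλ × 111125 × cos(23.6115°) = +0.0039 × 111125 × 0.916282 = 397.1 m.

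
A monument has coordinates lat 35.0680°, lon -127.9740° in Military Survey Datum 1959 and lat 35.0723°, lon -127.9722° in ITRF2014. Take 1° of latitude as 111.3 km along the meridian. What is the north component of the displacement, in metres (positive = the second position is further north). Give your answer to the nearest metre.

ΔN = 479 m

Δφ = 35.0723° − 35.0680° = +0.0043°; Δλ = -127.9722° − -127.9740° = +0.0018°.
ΔN = Δφ × 111300 = 478.6 m; ΔE = Δλ × 111300 × cos(35.0680°) = +0.0018 × 111300 × 0.818471 = 164.0 m.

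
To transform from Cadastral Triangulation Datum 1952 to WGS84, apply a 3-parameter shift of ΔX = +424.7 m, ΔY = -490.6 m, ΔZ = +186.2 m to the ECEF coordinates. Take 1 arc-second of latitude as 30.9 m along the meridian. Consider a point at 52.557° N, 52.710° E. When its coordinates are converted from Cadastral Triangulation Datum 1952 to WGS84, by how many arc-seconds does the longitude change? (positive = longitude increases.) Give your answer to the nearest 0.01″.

Δλ = -33.81″

sin φ = 0.793959, cos φ = 0.607972, sin λ = 0.795579, cos λ = 0.605850.
East component: ΔE = −sin λ·ΔX + cos λ·ΔY = −(0.795579)(424.7) + (0.605850)(-490.6) = -635.11 m.
1° of latitude spans 3600 × 30.90 = 111240 m; at latitude φ, 1° of longitude spans that × cos φ = 67630.8 m, so Δλ = -635.11 / 67630.8 × 3600 = -33.807″.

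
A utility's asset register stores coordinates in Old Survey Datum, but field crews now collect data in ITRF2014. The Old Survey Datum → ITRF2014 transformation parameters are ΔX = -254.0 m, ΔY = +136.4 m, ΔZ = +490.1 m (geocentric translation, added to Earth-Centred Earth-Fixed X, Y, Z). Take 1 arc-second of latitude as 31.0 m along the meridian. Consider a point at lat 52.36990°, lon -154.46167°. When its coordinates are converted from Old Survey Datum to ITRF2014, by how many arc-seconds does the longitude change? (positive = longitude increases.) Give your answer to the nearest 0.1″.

Δλ = -12.3″

sin φ = 0.791969, cos φ = 0.610561, sin λ = -0.431115, cos λ = -0.902297.
East component: ΔE = −sin λ·ΔX + cos λ·ΔY = −(-0.431115)(-254.0) + (-0.902297)(136.4) = -232.58 m.
1° of latitude spans 3600 × 31.00 = 111600 m; at latitude φ, 1° of longitude spans that × cos φ = 68138.6 m, so Δλ = -232.58 / 68138.6 × 3600 = -12.288″.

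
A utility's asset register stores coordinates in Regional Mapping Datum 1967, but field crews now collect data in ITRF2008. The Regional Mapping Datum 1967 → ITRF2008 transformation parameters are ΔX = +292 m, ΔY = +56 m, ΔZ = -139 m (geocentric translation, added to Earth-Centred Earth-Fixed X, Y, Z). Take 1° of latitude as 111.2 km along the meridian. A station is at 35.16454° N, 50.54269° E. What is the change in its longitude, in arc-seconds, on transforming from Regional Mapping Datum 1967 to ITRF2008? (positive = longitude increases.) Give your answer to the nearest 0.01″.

Δλ = -7.52″

sin φ = 0.575926, cos φ = 0.817501, sin λ = 0.772098, cos λ = 0.635503.
East component: ΔE = −sin λ·ΔX + cos λ·ΔY = −(0.772098)(292) + (0.635503)(56) = -189.86 m.
1° of latitude spans 111200 m; at latitude φ, 1° of longitude spans that × cos φ = 90906.2 m, so Δλ = -189.86 / 90906.2 × 3600 = -7.519″.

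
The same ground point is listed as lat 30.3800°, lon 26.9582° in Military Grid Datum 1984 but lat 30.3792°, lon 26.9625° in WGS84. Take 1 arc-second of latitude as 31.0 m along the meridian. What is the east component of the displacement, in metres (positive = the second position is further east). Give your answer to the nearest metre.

Δφ = 30.3792° − 30.3800° = -0.0008°; Δλ = 26.9625° − 26.9582° = +0.0043°.
1° of latitude = 3600 × 31.00 = 111600 m.
ΔN = Δφ × 111600 = -89.3 m; ΔE = Δλ × 111600 × cos(30.3800°) = +0.0043 × 111600 × 0.862690 = 414.0 m.

ΔE = 414 m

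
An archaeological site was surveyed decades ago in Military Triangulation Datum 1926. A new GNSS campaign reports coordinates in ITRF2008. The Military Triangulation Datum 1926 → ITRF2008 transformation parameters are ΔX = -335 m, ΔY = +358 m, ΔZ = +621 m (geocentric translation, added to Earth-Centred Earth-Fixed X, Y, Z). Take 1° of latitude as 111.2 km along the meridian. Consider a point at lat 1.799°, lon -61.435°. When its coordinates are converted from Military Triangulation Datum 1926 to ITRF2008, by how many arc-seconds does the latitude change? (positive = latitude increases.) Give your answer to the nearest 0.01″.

Δφ = 20.58″

sin φ = 0.031393, cos φ = 0.999507, sin λ = -0.878275, cos λ = 0.478155.
North component: ΔN = −sin φ cos λ·ΔX − sin φ sin λ·ΔY + cos φ·ΔZ = −(0.031393)(0.478155)(-335) − (0.031393)(-0.878275)(358) + (0.999507)(621) = 635.59 m.
1° of latitude spans 111200 m, so Δφ = 635.59 / 111200 × 3600 = 20.577″.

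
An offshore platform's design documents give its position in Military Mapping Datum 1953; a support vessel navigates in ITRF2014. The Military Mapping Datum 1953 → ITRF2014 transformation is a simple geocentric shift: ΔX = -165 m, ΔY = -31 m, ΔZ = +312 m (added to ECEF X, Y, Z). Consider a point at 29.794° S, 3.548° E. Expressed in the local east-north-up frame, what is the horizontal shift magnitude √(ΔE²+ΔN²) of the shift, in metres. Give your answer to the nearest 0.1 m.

189.1 m

At φ = -29.794°, λ = 3.548°: sin φ = -0.496883, cos φ = 0.867817, sin λ = 0.061885, cos λ = 0.998083.
ΔE = −sin λ·ΔX + cos λ·ΔY = −(0.061885)·(-165) + (0.998083)·(-31) = -20.73 m.
ΔN = −sin φ cos λ·ΔX − sin φ sin λ·ΔY + cos φ·ΔZ = −(-0.496883)(0.998083)(-165) − (-0.496883)(0.061885)(-31) + (0.867817)(312) = 187.98 m.
Horizontal magnitude = √(ΔE² + ΔN²) = √((-20.73)² + 187.98²) = 189.12 m.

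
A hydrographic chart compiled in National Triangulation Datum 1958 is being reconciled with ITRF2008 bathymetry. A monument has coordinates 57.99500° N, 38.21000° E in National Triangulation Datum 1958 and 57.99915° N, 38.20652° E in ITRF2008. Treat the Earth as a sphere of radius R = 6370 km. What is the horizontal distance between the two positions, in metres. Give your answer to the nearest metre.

Δφ = 57.99915° − 57.99500° = +0.00415°; Δλ = 38.20652° − 38.21000° = -0.00348°.
1° along a meridian = πR/180 = 111177 m.
ΔN = Δφ × 111177 = 461.4 m; ΔE = Δλ × 111177 × cos(57.99500°) = -0.00348 × 111177 × 0.529993 = -205.1 m.
Distance = √(ΔE² + ΔN²) = √((-205.1)² + 461.4²) = 504.9 m.

505 m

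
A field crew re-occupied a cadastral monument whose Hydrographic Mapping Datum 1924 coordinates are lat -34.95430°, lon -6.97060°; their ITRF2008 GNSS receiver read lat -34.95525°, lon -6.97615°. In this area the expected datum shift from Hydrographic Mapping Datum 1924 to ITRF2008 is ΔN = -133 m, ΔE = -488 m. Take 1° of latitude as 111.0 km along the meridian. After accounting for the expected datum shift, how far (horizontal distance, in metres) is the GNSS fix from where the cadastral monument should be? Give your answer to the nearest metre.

32 m

Observed coordinate differences: Δφ = -0.00095°, Δλ = -0.00555°.
Converting to metres (1° lat = 111000 m, cos φ = 0.819609): observed ΔN = -105.4 m, observed ΔE = -504.9 m.
Subtracting the expected shift leaves a residual of -105.4 − (-133) = 27.6 m north and -504.9 − (-488) = -16.9 m east.
Residual distance = √(27.6² + (-16.9)²) = 32.3 m.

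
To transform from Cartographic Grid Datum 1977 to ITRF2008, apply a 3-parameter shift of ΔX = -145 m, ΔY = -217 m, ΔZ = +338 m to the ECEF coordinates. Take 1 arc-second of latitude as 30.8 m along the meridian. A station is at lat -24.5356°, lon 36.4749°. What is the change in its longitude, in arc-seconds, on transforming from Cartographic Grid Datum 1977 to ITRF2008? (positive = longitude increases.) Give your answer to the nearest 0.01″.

sin φ = -0.415259, cos φ = 0.909703, sin λ = 0.594471, cos λ = 0.804117.
East component: ΔE = −sin λ·ΔX + cos λ·ΔY = −(0.594471)(-145) + (0.804117)(-217) = -88.30 m.
1° of latitude spans 3600 × 30.80 = 110880 m; at latitude φ, 1° of longitude spans that × cos φ = 100867.9 m, so Δλ = -88.30 / 100867.9 × 3600 = -3.151″.

Δλ = -3.15″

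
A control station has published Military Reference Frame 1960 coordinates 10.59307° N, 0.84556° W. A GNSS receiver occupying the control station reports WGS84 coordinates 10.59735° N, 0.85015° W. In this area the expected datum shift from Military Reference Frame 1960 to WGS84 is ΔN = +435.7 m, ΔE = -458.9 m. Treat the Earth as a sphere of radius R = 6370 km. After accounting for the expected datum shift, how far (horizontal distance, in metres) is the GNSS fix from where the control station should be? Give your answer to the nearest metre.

Observed coordinate differences: Δφ = +0.00428°, Δλ = -0.00459°.
Converting to metres (1° lat = 111177 m, cos φ = 0.982958): observed ΔN = 475.8 m, observed ΔE = -501.6 m.
Subtracting the expected shift leaves a residual of 475.8 − (435.7) = 40.1 m north and -501.6 − (-458.9) = -42.7 m east.
Residual distance = √(40.1² + (-42.7)²) = 58.6 m.

59 m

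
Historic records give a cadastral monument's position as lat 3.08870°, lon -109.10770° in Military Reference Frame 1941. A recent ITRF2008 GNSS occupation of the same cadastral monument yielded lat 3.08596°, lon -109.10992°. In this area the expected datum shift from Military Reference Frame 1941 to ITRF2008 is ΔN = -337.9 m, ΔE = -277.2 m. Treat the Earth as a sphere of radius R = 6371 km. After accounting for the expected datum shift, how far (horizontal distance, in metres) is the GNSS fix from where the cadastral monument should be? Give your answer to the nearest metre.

Observed coordinate differences: Δφ = -0.00274°, Δλ = -0.00222°.
Converting to metres (1° lat = 111195 m, cos φ = 0.998547): observed ΔN = -304.7 m, observed ΔE = -246.5 m.
Subtracting the expected shift leaves a residual of -304.7 − (-337.9) = 33.2 m north and -246.5 − (-277.2) = 30.7 m east.
Residual distance = √(33.2² + 30.7²) = 45.2 m.

45 m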